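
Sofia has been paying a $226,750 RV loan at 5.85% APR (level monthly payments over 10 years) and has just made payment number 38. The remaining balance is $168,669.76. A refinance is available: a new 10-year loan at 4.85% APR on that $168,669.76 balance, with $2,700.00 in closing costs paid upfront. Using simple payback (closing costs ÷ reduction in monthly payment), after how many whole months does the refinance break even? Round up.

4 months

Current payment = 226,750 × 5.85%/12 / (1 − (1+0.0048750)^−120) = $2,500.34.
Refinanced payment = 168,669.76 × 0.0040417 / (1 − (1+0.0040417)^−120) = $1,776.66.
Monthly savings = $2,500.34 − $1,776.66 = $723.68.
Break-even = $2,700.00 / $723.68 = 3.73 → 4 months.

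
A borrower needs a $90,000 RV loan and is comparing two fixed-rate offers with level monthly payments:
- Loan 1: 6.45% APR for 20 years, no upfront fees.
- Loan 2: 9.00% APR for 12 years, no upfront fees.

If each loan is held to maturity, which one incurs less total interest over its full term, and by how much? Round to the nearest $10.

Loan 1: monthly rate = 6.45%/12 = 0.0053750; payment = 90,000 × 0.0053750 / (1 − (1+0.0053750)^−240) = $668.37.
Total interest on Loan 1 = 240 × $668.37 − $90,000 = $70,408.80.
Loan 2: monthly rate = 9%/12 = 0.0075000; payment = 90,000 × 0.0075000 / (1 − (1+0.0075000)^−144) = $1,024.23.
Total interest on Loan 2 = 144 × $1,024.23 − $90,000 = $57,489.12.
Loan 2 is lower by $12,919.68.

Loan 2 by $12,920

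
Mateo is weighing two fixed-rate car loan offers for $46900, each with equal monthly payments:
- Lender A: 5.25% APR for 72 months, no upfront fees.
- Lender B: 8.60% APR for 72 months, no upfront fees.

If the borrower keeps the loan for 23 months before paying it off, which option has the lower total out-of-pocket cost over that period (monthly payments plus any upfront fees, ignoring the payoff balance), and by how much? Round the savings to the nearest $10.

Lender A by $1,730

Lender A: monthly rate = 5.25%/12 = 0.0043750; payment = 46,900 × 0.0043750 / (1 − (1+0.0043750)^−72) = $760.77.
Lender B: monthly rate = 8.6%/12 = 0.0071667; payment = 46,900 × 0.0071667 / (1 − (1+0.0071667)^−72) = $836.12.
Over 23 months: Lender A costs 23 × $760.77 = $17,497.71; Lender B costs 23 × $836.12 = $19,230.76.
Lender A is cheaper by $19,230.76 − $17,497.71 = $1,733.05.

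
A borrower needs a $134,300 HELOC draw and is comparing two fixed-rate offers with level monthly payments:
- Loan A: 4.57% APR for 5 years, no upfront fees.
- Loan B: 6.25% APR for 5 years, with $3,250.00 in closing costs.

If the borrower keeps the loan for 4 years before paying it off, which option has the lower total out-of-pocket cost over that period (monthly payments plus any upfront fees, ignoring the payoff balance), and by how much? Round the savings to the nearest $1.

Loan A by $8,242

Loan A: at 4.57% the monthly rate is 0.0038083, so the payment is 134,300 × 0.0038083 / (1 − 1.0038083^−60) = $2,508.03.
Loan B: at 6.25% the monthly rate is 0.0052083, so the payment is 134,300 × 0.0052083 / (1 − 1.0052083^−60) = $2,612.04.
Over 48 months: Loan A costs 48 × $2,508.03 = $120,385.44; Loan B costs 48 × $2,612.04 + $3,250.00 = $128,627.92.
Loan A is cheaper by $128,627.92 − $120,385.44 = $8,242.48.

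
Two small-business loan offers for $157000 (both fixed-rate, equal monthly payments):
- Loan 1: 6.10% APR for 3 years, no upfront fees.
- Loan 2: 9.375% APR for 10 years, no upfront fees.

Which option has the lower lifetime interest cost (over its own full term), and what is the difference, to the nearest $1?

Loan 1: monthly rate = 6.1%/12 = 0.0050833; payment = 157,000 × 0.0050833 / (1 − (1+0.0050833)^−36) = $4,783.36.
Total interest on Loan 1 = 36 × $4,783.36 − $157,000 = $15,200.96.
Loan 2: monthly rate = 9.375%/12 = 0.0078125; payment = 157,000 × 0.0078125 / (1 − (1+0.0078125)^−120) = $2,020.81.
Total interest on Loan 2 = 120 × $2,020.81 − $157,000 = $85,497.20.
Loan 1 is lower by $70,296.24.

Loan 1 by $70,296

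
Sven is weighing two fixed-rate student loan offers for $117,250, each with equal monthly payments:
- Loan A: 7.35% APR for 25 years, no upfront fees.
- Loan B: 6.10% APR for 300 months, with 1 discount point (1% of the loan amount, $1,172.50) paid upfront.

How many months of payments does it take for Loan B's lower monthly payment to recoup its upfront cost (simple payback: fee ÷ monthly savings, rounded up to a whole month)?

13 months

Loan A: monthly rate = 7.35%/12 = 0.0061250; payment = 117,250 × 0.0061250 / (1 − (1+0.0061250)^−300) = $855.06.
Loan B: at 6.10% the monthly rate is 0.0050833, so the payment is 117,250 × 0.0050833 / (1 − 1.0050833^−300) = $762.63.
Monthly savings = $855.06 − $762.63 = $92.43.
Break-even = $1,172.50 / $92.43 = 12.69 → 13 months.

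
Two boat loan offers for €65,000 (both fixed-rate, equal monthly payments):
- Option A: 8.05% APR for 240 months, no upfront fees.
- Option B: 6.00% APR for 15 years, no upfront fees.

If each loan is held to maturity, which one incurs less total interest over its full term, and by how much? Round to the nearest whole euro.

Option B by €32,239

Option A: at 8.05% the monthly rate is 0.0067083, so the payment is 65,000 × 0.0067083 / (1 − 1.0067083^−240) = €545.71.
Total interest on Option A = 240 × €545.71 − €65,000 = €65,970.40.
Option B: monthly rate = 6%/12 = 0.0050000; payment = 65,000 × 0.0050000 / (1 − (1+0.0050000)^−180) = €548.51.
Total interest on Option B = 180 × €548.51 − €65,000 = €33,731.80.
Option B is lower by €32,238.60.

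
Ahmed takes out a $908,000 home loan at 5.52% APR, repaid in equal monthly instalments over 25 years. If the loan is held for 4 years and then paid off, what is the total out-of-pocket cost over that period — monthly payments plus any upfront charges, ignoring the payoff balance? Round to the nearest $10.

At 5.52% the monthly rate is 0.0046000, so the payment is 908,000 × 0.0046000 / (1 − 1.0046000^−300) = $5,586.76.
Total outlay = 48 × $5,586.76 = $268,164.48.

$268,160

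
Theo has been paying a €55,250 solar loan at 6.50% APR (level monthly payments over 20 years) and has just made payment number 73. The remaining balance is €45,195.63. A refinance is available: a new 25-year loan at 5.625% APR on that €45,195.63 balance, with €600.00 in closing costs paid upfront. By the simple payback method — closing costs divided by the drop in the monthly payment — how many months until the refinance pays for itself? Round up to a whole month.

5 months

Current payment = 55,250 × 6.5%/12 / (1 − (1+0.0054167)^−240) = €411.93.
Refinanced payment = 45,195.63 × 0.0046875 / (1 − (1+0.0046875)^−300) = €280.92.
Monthly savings = €411.93 − €280.92 = €131.01.
Break-even = €600.00 / €131.01 = 4.58 → 5 months.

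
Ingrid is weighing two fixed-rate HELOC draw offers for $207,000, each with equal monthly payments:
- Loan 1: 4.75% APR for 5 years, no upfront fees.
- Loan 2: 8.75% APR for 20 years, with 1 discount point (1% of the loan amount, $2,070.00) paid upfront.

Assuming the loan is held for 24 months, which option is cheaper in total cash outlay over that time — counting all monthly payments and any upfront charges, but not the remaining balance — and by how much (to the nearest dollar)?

Loan 1: at 4.75% the monthly rate is 0.0039583, so the payment is 207,000 × 0.0039583 / (1 − 1.0039583^−60) = $3,882.68.
Loan 2: monthly rate = 8.75%/12 = 0.0072917; payment = 207,000 × 0.0072917 / (1 − (1+0.0072917)^−240) = $1,829.28.
Over 24 months: Loan 1 costs 24 × $3,882.68 = $93,184.32; Loan 2 costs 24 × $1,829.28 + $2,070.00 = $45,972.72.
Loan 2 is cheaper by $93,184.32 − $45,972.72 = $47,211.60.

Loan 2 by $47,212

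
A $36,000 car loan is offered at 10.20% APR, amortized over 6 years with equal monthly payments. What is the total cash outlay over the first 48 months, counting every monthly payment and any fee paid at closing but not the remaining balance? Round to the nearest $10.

At 10.20% the monthly rate is 0.0085000, so the payment is 36,000 × 0.0085000 / (1 − 1.0085000^−72) = $670.57.
Total outlay = 48 × $670.57 = $32,187.36.

$32,190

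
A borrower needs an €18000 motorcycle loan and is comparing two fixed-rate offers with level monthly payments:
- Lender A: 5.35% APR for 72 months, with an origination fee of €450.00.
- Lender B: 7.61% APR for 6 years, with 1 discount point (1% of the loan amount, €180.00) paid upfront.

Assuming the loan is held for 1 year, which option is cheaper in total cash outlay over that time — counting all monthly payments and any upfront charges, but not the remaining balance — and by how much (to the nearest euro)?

Lender B by €38

Lender A: at 5.35% the monthly rate is 0.0044583, so the payment is 18,000 × 0.0044583 / (1 − 1.0044583^−72) = €292.82.
Lender B: at 7.61% the monthly rate is 0.0063417, so the payment is 18,000 × 0.0063417 / (1 − 1.0063417^−72) = €312.18.
Over 12 months: Lender A costs 12 × €292.82 + €450.00 = €3,963.84; Lender B costs 12 × €312.18 + €180.00 = €3,926.16.
Lender B is cheaper by €3,963.84 − €3,926.16 = €37.68.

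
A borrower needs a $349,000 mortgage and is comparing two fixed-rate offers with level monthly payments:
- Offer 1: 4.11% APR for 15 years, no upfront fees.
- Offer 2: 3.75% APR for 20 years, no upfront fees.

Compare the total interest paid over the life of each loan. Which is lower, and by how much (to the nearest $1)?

Offer 1 by $28,461

Offer 1: monthly rate = 4.11%/12 = 0.0034250; payment = 349,000 × 0.0034250 / (1 − (1+0.0034250)^−180) = $2,600.79.
Total interest on Offer 1 = 180 × $2,600.79 − $349,000 = $119,142.20.
Offer 2: monthly rate = 3.75%/12 = 0.0031250; payment = 349,000 × 0.0031250 / (1 − (1+0.0031250)^−240) = $2,069.18.
Total interest on Offer 2 = 240 × $2,069.18 − $349,000 = $147,603.20.
Offer 1 is lower by $28,461.00.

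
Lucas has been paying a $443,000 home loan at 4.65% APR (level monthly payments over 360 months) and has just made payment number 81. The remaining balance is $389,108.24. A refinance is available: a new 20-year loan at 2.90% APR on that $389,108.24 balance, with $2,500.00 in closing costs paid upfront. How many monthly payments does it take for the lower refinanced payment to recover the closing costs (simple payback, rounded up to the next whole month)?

18 months

Current payment = 443,000 × 4.65%/12 / (1 − (1+0.0038750)^−360) = $2,284.27.
Refinanced payment = 389,108.24 × 0.0024167 / (1 − (1+0.0024167)^−240) = $2,138.56.
Monthly savings = $2,284.27 − $2,138.56 = $145.71.
Break-even = $2,500.00 / $145.71 = 17.16 → 18 months.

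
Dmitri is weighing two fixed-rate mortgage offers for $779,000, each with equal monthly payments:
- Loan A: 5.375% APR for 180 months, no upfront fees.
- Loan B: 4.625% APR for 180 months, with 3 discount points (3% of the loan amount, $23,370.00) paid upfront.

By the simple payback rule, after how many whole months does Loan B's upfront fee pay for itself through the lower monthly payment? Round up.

77 months

Loan A: monthly rate = 5.375%/12 = 0.0044792; payment = 779,000 × 0.0044792 / (1 − (1+0.0044792)^−180) = $6,313.53.
Loan B: at 4.625% the monthly rate is 0.0038542, so the payment is 779,000 × 0.0038542 / (1 − 1.0038542^−180) = $6,009.18.
Monthly savings = $6,313.53 − $6,009.18 = $304.35.
Break-even = $23,370.00 / $304.35 = 76.79 → 77 months.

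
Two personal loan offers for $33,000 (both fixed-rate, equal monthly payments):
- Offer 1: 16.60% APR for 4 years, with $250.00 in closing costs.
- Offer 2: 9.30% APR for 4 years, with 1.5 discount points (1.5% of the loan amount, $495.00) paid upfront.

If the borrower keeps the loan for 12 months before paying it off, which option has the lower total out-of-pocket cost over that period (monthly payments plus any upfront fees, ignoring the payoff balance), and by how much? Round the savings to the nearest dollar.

Offer 1: at 16.60% the monthly rate is 0.0138333, so the payment is 33,000 × 0.0138333 / (1 − 1.0138333^−48) = $945.40.
Offer 2: at 9.30% the monthly rate is 0.0077500, so the payment is 33,000 × 0.0077500 / (1 − 1.0077500^−48) = $825.92.
Over 12 months: Offer 1 costs 12 × $945.40 + $250.00 = $11,594.80; Offer 2 costs 12 × $825.92 + $495.00 = $10,406.04.
Offer 2 is cheaper by $11,594.80 − $10,406.04 = $1,188.76.

Offer 2 by $1,189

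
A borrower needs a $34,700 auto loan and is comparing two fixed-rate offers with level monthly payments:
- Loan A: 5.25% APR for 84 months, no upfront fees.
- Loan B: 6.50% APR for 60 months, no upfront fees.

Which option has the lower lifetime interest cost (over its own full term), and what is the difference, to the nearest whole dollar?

Loan B by $804

Loan A: at 5.25% the monthly rate is 0.0043750, so the payment is 34,700 × 0.0043750 / (1 − 1.0043750^−84) = $494.53.
Total interest on Loan A = 84 × $494.53 − $34,700 = $6,840.52.
Loan B: at 6.50% the monthly rate is 0.0054167, so the payment is 34,700 × 0.0054167 / (1 − 1.0054167^−60) = $678.95.
Total interest on Loan B = 60 × $678.95 − $34,700 = $6,037.00.
Loan B is lower by $803.52.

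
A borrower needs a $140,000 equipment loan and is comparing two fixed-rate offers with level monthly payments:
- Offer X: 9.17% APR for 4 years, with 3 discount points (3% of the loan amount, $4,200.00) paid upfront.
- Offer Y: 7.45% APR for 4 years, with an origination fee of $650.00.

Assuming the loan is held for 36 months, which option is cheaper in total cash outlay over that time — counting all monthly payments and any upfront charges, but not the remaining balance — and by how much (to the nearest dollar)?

Offer X: at 9.17% the monthly rate is 0.0076417, so the payment is 140,000 × 0.0076417 / (1 − 1.0076417^−48) = $3,495.22.
Offer Y: at 7.45% the monthly rate is 0.0062083, so the payment is 140,000 × 0.0062083 / (1 − 1.0062083^−48) = $3,381.78.
Over 36 months: Offer X costs 36 × $3,495.22 + $4,200.00 = $130,027.92; Offer Y costs 36 × $3,381.78 + $650.00 = $122,394.08.
Offer Y is cheaper by $130,027.92 − $122,394.08 = $7,633.84.

Offer Y by $7,634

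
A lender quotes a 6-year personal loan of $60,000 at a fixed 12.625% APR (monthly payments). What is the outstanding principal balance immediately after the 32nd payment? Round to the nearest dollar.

With monthly rate i = 12.625%/12 = 0.0105208, the balance after k of n payments is P · [(1+i)^n − (1+i)^k] / [(1+i)^n − 1].
(1+0.0105208)^72 = 2.12451377 and (1+0.0105208)^32 = 1.39781176, so the balance is 60,000 × (2.12451377 − 1.39781176) / (2.12451377 − 1) = $38,774.20.

$38,774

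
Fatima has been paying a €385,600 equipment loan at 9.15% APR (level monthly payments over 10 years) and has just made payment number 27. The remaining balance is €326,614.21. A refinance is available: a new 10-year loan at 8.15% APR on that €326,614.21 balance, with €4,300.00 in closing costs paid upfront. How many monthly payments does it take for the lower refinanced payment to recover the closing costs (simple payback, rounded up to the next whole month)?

5 months

Current payment = 385,600 × 9.15%/12 / (1 − (1+0.0076250)^−120) = €4,915.98.
Refinanced payment = 326,614.21 × 0.0067917 / (1 − (1+0.0067917)^−120) = €3,988.67.
Monthly savings = €4,915.98 − €3,988.67 = €927.31.
Break-even = €4,300.00 / €927.31 = 4.64 → 5 months.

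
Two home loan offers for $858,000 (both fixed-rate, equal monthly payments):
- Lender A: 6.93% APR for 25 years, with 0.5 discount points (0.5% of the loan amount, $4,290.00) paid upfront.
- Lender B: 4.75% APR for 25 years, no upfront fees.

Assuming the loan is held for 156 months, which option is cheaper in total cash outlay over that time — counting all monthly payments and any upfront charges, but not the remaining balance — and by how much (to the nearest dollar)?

Lender B by $181,241

Lender A: at 6.93% the monthly rate is 0.0057750, so the payment is 858,000 × 0.0057750 / (1 − 1.0057750^−300) = $6,025.91.
Lender B: monthly rate = 4.75%/12 = 0.0039583; payment = 858,000 × 0.0039583 / (1 − (1+0.0039583)^−300) = $4,891.61.
Over 156 months: Lender A costs 156 × $6,025.91 + $4,290.00 = $944,331.96; Lender B costs 156 × $4,891.61 = $763,091.16.
Lender B is cheaper by $944,331.96 − $763,091.16 = $181,240.80.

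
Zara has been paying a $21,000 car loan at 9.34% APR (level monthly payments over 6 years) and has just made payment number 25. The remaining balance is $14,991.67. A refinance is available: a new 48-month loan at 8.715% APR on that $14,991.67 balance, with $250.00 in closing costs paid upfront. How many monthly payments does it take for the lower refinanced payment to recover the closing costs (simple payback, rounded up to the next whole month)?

Current payment = 21,000 × 9.34%/12 / (1 − (1+0.0077833)^−72) = $382.09.
Refinanced payment = 14,991.67 × 0.0072625 / (1 − (1+0.0072625)^−48) = $371.04.
Monthly savings = $382.09 − $371.04 = $11.05.
Break-even = $250.00 / $11.05 = 22.62 → 23 months.

23 months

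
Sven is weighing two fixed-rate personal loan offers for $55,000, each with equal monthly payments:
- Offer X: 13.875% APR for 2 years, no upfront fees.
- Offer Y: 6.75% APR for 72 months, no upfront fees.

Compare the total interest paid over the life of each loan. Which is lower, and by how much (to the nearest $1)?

Offer X by $3,741

Offer X: at 13.875% the monthly rate is 0.0115625, so the payment is 55,000 × 0.0115625 / (1 − 1.0115625^−24) = $2,637.46.
Total interest on Offer X = 24 × $2,637.46 − $55,000 = $8,299.04.
Offer Y: at 6.75% the monthly rate is 0.0056250, so the payment is 55,000 × 0.0056250 / (1 − 1.0056250^−72) = $931.11.
Total interest on Offer Y = 72 × $931.11 − $55,000 = $12,039.92.
Offer X is lower by $3,740.88.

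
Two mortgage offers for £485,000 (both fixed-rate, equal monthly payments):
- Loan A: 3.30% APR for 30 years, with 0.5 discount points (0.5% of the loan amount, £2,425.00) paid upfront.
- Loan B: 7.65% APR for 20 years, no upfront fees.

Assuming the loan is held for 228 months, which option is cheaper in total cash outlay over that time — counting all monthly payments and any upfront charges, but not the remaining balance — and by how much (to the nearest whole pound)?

Loan A by £414,279

Loan A: at 3.30% the monthly rate is 0.0027500, so the payment is 485,000 × 0.0027500 / (1 − 1.0027500^−360) = £2,124.08.
Loan B: monthly rate = 7.65%/12 = 0.0063750; payment = 485,000 × 0.0063750 / (1 − (1+0.0063750)^−240) = £3,951.73.
Over 228 months: Loan A costs 228 × £2,124.08 + £2,425.00 = £486,715.24; Loan B costs 228 × £3,951.73 = £900,994.44.
Loan A is cheaper by £900,994.44 − £486,715.24 = £414,279.20.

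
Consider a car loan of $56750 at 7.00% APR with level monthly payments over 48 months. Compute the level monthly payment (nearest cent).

At 7.00% the monthly rate is 0.0058333, so the payment is 56,750 × 0.0058333 / (1 − 1.0058333^−48) = $1,358.95.

$1,358.95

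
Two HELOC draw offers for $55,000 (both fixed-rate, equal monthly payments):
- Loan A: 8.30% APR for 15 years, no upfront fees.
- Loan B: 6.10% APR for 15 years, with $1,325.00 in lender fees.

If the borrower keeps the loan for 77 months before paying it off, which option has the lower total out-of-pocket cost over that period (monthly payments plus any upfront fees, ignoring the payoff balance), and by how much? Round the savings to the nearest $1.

Loan A: monthly rate = 8.3%/12 = 0.0069167; payment = 55,000 × 0.0069167 / (1 − (1+0.0069167)^−180) = $535.18.
Loan B: monthly rate = 6.1%/12 = 0.0050833; payment = 55,000 × 0.0050833 / (1 − (1+0.0050833)^−180) = $467.10.
Over 77 months: Loan A costs 77 × $535.18 = $41,208.86; Loan B costs 77 × $467.10 + $1,325.00 = $37,291.70.
Loan B is cheaper by $41,208.86 − $37,291.70 = $3,917.16.

Loan B by $3,917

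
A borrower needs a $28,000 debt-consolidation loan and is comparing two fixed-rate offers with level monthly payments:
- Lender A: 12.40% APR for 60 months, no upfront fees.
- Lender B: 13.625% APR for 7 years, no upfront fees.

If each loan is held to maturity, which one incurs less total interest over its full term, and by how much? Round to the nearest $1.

Lender A by $5,880

Lender A: monthly rate = 12.4%/12 = 0.0103333; payment = 28,000 × 0.0103333 / (1 − (1+0.0103333)^−60) = $628.52.
Total interest on Lender A = 60 × $628.52 − $28,000 = $9,711.20.
Lender B: monthly rate = 13.625%/12 = 0.0113542; payment = 28,000 × 0.0113542 / (1 − (1+0.0113542)^−84) = $518.94.
Total interest on Lender B = 84 × $518.94 − $28,000 = $15,590.96.
Lender A is lower by $5,879.76.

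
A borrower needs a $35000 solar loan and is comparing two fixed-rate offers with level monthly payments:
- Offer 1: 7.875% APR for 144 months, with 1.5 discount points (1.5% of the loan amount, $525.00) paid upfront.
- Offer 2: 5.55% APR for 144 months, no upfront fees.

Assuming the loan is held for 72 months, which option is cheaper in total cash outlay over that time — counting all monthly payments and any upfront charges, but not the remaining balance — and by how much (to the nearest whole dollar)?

Offer 2 by $3,622

Offer 1: monthly rate = 7.875%/12 = 0.0065625; payment = 35,000 × 0.0065625 / (1 − (1+0.0065625)^−144) = $376.46.
Offer 2: monthly rate = 5.55%/12 = 0.0046250; payment = 35,000 × 0.0046250 / (1 − (1+0.0046250)^−144) = $333.45.
Over 72 months: Offer 1 costs 72 × $376.46 + $525.00 = $27,630.12; Offer 2 costs 72 × $333.45 = $24,008.40.
Offer 2 is cheaper by $27,630.12 − $24,008.40 = $3,621.72.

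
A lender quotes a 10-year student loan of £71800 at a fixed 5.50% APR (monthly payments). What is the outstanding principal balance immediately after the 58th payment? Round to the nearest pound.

With monthly rate i = 5.5%/12 = 0.0045833, the balance after k of n payments is P · [(1+i)^n − (1+i)^k] / [(1+i)^n − 1].
(1+0.0045833)^120 = 1.73107642 and (1+0.0045833)^58 = 1.30372557, so the balance is 71,800 × (1.73107642 − 1.30372557) / (1.73107642 − 1) = £41,970.70.

£41,971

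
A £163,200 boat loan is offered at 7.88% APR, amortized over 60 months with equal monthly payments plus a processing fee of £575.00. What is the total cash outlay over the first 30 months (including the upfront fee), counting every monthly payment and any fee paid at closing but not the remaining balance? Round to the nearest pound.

£99,567

Monthly rate = 7.88%/12 = 0.0065667; payment = 163,200 × 0.0065667 / (1 − (1+0.0065667)^−60) = £3,299.74.
Total outlay = 30 × £3,299.74 + £575.00 = £99,567.20.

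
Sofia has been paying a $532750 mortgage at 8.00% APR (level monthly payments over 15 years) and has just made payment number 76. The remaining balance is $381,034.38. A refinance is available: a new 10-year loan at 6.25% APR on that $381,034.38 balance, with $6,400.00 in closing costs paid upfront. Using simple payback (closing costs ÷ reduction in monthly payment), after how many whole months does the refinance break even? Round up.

Current payment = 532,750 × 8%/12 / (1 − (1+0.0066667)^−180) = $5,091.24.
Refinanced payment = 381,034.38 × 0.0052083 / (1 − (1+0.0052083)^−120) = $4,278.26.
Monthly savings = $5,091.24 − $4,278.26 = $812.98.
Break-even = $6,400.00 / $812.98 = 7.87 → 8 months.

8 months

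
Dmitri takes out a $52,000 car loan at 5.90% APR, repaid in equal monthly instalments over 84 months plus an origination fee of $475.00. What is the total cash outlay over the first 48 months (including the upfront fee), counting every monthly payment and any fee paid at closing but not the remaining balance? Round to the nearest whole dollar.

At 5.90% the monthly rate is 0.0049167, so the payment is 52,000 × 0.0049167 / (1 − 1.0049167^−84) = $757.15.
Total outlay = 48 × $757.15 + $475.00 = $36,818.20.

$36,818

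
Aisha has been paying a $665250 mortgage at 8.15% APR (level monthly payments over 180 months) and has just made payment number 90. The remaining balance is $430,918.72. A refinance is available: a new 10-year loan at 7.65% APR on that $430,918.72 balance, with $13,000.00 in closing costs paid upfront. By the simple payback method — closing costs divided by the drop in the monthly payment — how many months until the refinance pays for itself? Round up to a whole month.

Current payment = 665,250 × 8.15%/12 / (1 − (1+0.0067917)^−180) = $6,415.22.
Refinanced payment = 430,918.72 × 0.0063750 / (1 − (1+0.0063750)^−120) = $5,148.88.
Monthly savings = $6,415.22 − $5,148.88 = $1,266.34.
Break-even = $13,000.00 / $1,266.34 = 10.27 → 11 months.

11 months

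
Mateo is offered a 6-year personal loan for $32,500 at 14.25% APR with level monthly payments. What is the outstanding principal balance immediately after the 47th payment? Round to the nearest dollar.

$14,506

With monthly rate i = 14.25%/12 = 0.0118750, the balance after k of n payments is P · [(1+i)^n − (1+i)^k] / [(1+i)^n − 1].
(1+0.0118750)^72 = 2.33956092 and (1+0.0118750)^47 = 1.74165731, so the balance is 32,500 × (2.33956092 − 1.74165731) / (2.33956092 − 1) = $14,506.15.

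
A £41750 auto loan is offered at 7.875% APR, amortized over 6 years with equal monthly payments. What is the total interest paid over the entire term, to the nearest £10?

Monthly rate = 7.875%/12 = 0.0065625; payment = 41,750 × 0.0065625 / (1 − (1+0.0065625)^−72) = £729.47.
Total paid = 72 × £729.47 = £52,521.84; interest = £52,521.84 − £41,750 = £10,771.84.

£10,770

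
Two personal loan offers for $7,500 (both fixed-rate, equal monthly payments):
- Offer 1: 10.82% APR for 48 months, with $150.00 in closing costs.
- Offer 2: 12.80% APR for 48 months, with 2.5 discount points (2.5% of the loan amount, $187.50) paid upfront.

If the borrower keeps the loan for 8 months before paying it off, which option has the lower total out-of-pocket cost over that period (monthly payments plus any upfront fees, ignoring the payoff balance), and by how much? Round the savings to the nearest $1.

Offer 1: monthly rate = 10.82%/12 = 0.0090167; payment = 7,500 × 0.0090167 / (1 − (1+0.0090167)^−48) = $193.19.
Offer 2: monthly rate = 12.8%/12 = 0.0106667; payment = 7,500 × 0.0106667 / (1 − (1+0.0106667)^−48) = $200.46.
Over 8 months: Offer 1 costs 8 × $193.19 + $150.00 = $1,695.52; Offer 2 costs 8 × $200.46 + $187.50 = $1,791.18.
Offer 1 is cheaper by $1,791.18 − $1,695.52 = $95.66.

Offer 1 by $96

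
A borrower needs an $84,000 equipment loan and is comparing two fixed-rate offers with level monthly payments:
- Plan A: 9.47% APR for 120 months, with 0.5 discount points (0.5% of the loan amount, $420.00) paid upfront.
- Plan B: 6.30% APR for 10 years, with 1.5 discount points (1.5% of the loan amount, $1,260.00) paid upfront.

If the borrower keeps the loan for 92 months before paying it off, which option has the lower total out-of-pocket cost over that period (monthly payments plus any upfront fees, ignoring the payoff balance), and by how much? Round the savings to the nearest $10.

Plan A: monthly rate = 9.47%/12 = 0.0078917; payment = 84,000 × 0.0078917 / (1 − (1+0.0078917)^−120) = $1,085.56.
Plan B: at 6.30% the monthly rate is 0.0052500, so the payment is 84,000 × 0.0052500 / (1 − 1.0052500^−120) = $945.28.
Over 92 months: Plan A costs 92 × $1,085.56 + $420.00 = $100,291.52; Plan B costs 92 × $945.28 + $1,260.00 = $88,225.76.
Plan B is cheaper by $100,291.52 − $88,225.76 = $12,065.76.

Plan B by $12,070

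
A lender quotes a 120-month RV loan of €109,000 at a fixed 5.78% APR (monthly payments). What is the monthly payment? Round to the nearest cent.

€1,198.12

At 5.78% the monthly rate is 0.0048167, so the payment is 109,000 × 0.0048167 / (1 − 1.0048167^−120) = €1,198.12.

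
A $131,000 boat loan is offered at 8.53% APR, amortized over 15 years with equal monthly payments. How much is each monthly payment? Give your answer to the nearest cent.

$1,292.31

At 8.53% the monthly rate is 0.0071083, so the payment is 131,000 × 0.0071083 / (1 − 1.0071083^−180) = $1,292.31.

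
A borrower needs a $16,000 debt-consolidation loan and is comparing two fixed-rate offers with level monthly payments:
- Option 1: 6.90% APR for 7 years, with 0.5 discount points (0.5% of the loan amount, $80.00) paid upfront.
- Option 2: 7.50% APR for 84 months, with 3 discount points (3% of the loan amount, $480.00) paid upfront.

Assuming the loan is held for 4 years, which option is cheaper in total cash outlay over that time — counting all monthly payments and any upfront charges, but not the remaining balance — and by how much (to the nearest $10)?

Option 1 by $630

Option 1: monthly rate = 6.9%/12 = 0.0057500; payment = 16,000 × 0.0057500 / (1 − (1+0.0057500)^−84) = $240.70.
Option 2: at 7.50% the monthly rate is 0.0062500, so the payment is 16,000 × 0.0062500 / (1 − 1.0062500^−84) = $245.41.
Over 48 months: Option 1 costs 48 × $240.70 + $80.00 = $11,633.60; Option 2 costs 48 × $245.41 + $480.00 = $12,259.68.
Option 1 is cheaper by $12,259.68 − $11,633.60 = $626.08.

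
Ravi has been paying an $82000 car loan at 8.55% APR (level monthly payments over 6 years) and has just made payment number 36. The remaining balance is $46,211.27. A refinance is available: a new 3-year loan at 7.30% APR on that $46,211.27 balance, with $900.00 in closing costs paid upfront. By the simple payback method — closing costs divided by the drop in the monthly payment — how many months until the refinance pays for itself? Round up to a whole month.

34 months

Current payment = 82,000 × 8.55%/12 / (1 − (1+0.0071250)^−72) = $1,459.85.
Refinanced payment = 46,211.27 × 0.0060833 / (1 − (1+0.0060833)^−36) = $1,433.22.
Monthly savings = $1,459.85 − $1,433.22 = $26.63.
Break-even = $900.00 / $26.63 = 33.80 → 34 months.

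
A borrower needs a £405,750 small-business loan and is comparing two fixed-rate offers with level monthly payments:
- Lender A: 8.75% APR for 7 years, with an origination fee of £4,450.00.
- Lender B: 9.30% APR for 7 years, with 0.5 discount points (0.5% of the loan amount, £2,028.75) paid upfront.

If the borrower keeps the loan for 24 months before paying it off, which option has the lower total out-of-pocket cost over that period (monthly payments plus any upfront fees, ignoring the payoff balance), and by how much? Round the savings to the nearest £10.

Lender A by £300

Lender A: at 8.75% the monthly rate is 0.0072917, so the payment is 405,750 × 0.0072917 / (1 − 1.0072917^−84) = £6,476.78.
Lender B: monthly rate = 9.3%/12 = 0.0077500; payment = 405,750 × 0.0077500 / (1 − (1+0.0077500)^−84) = £6,590.09.
Over 24 months: Lender A costs 24 × £6,476.78 + £4,450.00 = £159,892.72; Lender B costs 24 × £6,590.09 + £2,028.75 = £160,190.91.
Lender A is cheaper by £160,190.91 − £159,892.72 = £298.19.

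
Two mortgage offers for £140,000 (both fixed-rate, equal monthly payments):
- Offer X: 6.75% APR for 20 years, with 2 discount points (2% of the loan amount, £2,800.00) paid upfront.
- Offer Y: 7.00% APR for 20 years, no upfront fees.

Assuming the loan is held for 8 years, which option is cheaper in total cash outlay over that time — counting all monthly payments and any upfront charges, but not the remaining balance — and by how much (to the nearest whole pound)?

Offer Y by £793

Offer X: at 6.75% the monthly rate is 0.0056250, so the payment is 140,000 × 0.0056250 / (1 − 1.0056250^−240) = £1,064.51.
Offer Y: at 7.00% the monthly rate is 0.0058333, so the payment is 140,000 × 0.0058333 / (1 − 1.0058333^−240) = £1,085.42.
Over 96 months: Offer X costs 96 × £1,064.51 + £2,800.00 = £104,992.96; Offer Y costs 96 × £1,085.42 = £104,200.32.
Offer Y is cheaper by £104,992.96 − £104,200.32 = £792.64.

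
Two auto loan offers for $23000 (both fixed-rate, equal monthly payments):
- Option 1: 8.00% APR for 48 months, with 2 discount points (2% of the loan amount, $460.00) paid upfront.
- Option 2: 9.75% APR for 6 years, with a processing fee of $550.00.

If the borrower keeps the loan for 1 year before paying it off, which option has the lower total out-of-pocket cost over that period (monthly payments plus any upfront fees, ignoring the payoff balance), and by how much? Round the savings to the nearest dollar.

Option 2 by $1,570

Option 1: monthly rate = 8%/12 = 0.0066667; payment = 23,000 × 0.0066667 / (1 − (1+0.0066667)^−48) = $561.50.
Option 2: monthly rate = 9.75%/12 = 0.0081250; payment = 23,000 × 0.0081250 / (1 − (1+0.0081250)^−72) = $423.20.
Over 12 months: Option 1 costs 12 × $561.50 + $460.00 = $7,198.00; Option 2 costs 12 × $423.20 + $550.00 = $5,628.40.
Option 2 is cheaper by $7,198.00 − $5,628.40 = $1,569.60.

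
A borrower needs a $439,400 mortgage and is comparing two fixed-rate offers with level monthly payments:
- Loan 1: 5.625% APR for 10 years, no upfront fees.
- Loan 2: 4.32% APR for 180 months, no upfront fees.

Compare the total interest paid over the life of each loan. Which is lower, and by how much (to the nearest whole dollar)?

Loan 1 by $22,289

Loan 1: monthly rate = 5.625%/12 = 0.0046875; payment = 439,400 × 0.0046875 / (1 − (1+0.0046875)^−120) = $4,795.91.
Total interest on Loan 1 = 120 × $4,795.91 − $439,400 = $136,109.20.
Loan 2: at 4.32% the monthly rate is 0.0036000, so the payment is 439,400 × 0.0036000 / (1 − 1.0036000^−180) = $3,321.10.
Total interest on Loan 2 = 180 × $3,321.10 − $439,400 = $158,398.00.
Loan 1 is lower by $22,288.80.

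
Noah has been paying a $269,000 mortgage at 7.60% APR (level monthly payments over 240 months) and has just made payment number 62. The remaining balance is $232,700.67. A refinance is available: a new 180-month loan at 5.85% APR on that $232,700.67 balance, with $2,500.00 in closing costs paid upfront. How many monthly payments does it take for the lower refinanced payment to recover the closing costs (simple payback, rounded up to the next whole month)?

11 months

Current payment = 269,000 × 7.6%/12 / (1 − (1+0.0063333)^−240) = $2,183.52.
Refinanced payment = 232,700.67 × 0.0048750 / (1 − (1+0.0048750)^−180) = $1,944.85.
Monthly savings = $2,183.52 − $1,944.85 = $238.67.
Break-even = $2,500.00 / $238.67 = 10.47 → 11 months.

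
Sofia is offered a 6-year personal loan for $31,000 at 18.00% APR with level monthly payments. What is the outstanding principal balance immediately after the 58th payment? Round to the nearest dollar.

$8,869

With monthly rate i = 18%/12 = 0.0150000, the balance after k of n payments is P · [(1+i)^n − (1+i)^k] / [(1+i)^n − 1].
(1+0.0150000)^72 = 2.92115796 and (1+0.0150000)^58 = 2.37153998, so the balance is 31,000 × (2.92115796 − 2.37153998) / (2.92115796 − 1) = $8,868.69.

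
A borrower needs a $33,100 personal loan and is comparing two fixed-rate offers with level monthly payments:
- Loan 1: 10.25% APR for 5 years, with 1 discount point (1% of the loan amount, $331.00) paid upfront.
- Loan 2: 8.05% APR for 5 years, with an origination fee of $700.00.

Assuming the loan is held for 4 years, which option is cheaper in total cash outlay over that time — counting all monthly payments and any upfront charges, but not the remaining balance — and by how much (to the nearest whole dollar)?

Loan 2 by $1,331

Loan 1: at 10.25% the monthly rate is 0.0085417, so the payment is 33,100 × 0.0085417 / (1 − 1.0085417^−60) = $707.36.
Loan 2: at 8.05% the monthly rate is 0.0067083, so the payment is 33,100 × 0.0067083 / (1 − 1.0067083^−60) = $671.94.
Over 48 months: Loan 1 costs 48 × $707.36 + $331.00 = $34,284.28; Loan 2 costs 48 × $671.94 + $700.00 = $32,953.12.
Loan 2 is cheaper by $34,284.28 − $32,953.12 = $1,331.16.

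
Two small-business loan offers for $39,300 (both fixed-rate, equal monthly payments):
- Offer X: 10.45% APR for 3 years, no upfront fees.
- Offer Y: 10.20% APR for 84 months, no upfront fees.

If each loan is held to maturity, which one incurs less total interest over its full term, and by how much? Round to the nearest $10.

Offer X: monthly rate = 10.45%/12 = 0.0087083; payment = 39,300 × 0.0087083 / (1 − (1+0.0087083)^−36) = $1,276.42.
Total interest on Offer X = 36 × $1,276.42 − $39,300 = $6,651.12.
Offer Y: at 10.20% the monthly rate is 0.0085000, so the payment is 39,300 × 0.0085000 / (1 − 1.0085000^−84) = $656.49.
Total interest on Offer Y = 84 × $656.49 − $39,300 = $15,845.16.
Offer X is lower by $9,194.04.

Offer X by $9,190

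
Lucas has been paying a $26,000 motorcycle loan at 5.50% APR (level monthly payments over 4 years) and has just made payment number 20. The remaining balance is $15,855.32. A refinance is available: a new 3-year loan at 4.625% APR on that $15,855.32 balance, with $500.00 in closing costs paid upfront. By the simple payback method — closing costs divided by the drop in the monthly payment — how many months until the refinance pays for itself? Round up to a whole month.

4 months

Current payment = 26,000 × 5.5%/12 / (1 − (1+0.0045833)^−48) = $604.67.
Refinanced payment = 15,855.32 × 0.0038542 / (1 − (1+0.0038542)^−36) = $472.53.
Monthly savings = $604.67 − $472.53 = $132.14.
Break-even = $500.00 / $132.14 = 3.78 → 4 months.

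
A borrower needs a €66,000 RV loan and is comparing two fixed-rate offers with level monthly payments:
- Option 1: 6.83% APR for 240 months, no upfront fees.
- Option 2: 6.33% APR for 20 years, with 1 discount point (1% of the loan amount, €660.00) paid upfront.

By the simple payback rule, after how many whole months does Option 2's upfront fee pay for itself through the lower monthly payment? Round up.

Option 1: at 6.83% the monthly rate is 0.0056917, so the payment is 66,000 × 0.0056917 / (1 − 1.0056917^−240) = €504.98.
Option 2: monthly rate = 6.33%/12 = 0.0052750; payment = 66,000 × 0.0052750 / (1 − (1+0.0052750)^−240) = €485.50.
Monthly savings = €504.98 − €485.50 = €19.48.
Break-even = €660.00 / €19.48 = 33.88 → 34 months.

34 months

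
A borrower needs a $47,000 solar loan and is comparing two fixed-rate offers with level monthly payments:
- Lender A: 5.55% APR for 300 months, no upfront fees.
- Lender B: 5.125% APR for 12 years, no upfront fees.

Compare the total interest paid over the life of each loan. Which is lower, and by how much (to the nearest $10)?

Lender B by $23,990

Lender A: at 5.55% the monthly rate is 0.0046250, so the payment is 47,000 × 0.0046250 / (1 − 1.0046250^−300) = $290.03.
Total interest on Lender A = 300 × $290.03 − $47,000 = $40,009.00.
Lender B: monthly rate = 5.125%/12 = 0.0042708; payment = 47,000 × 0.0042708 / (1 − (1+0.0042708)^−144) = $437.65.
Total interest on Lender B = 144 × $437.65 − $47,000 = $16,021.60.
Lender B is lower by $23,987.40.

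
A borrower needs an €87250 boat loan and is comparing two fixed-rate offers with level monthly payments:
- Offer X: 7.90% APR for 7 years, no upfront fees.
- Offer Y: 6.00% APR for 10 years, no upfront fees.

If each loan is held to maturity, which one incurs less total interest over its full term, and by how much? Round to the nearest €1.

Offer X: monthly rate = 7.9%/12 = 0.0065833; payment = 87,250 × 0.0065833 / (1 − (1+0.0065833)^−84) = €1,355.55.
Total interest on Offer X = 84 × €1,355.55 − €87,250 = €26,616.20.
Offer Y: monthly rate = 6%/12 = 0.0050000; payment = 87,250 × 0.0050000 / (1 − (1+0.0050000)^−120) = €968.65.
Total interest on Offer Y = 120 × €968.65 − €87,250 = €28,988.00.
Offer X is lower by €2,371.80.

Offer X by €2,372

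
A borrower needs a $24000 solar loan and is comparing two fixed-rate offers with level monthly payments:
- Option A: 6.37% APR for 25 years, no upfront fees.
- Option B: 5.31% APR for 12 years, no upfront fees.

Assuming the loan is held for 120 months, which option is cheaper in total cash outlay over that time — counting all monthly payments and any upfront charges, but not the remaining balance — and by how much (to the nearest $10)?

Option A: monthly rate = 6.37%/12 = 0.0053083; payment = 24,000 × 0.0053083 / (1 − (1+0.0053083)^−300) = $160.11.
Option B: monthly rate = 5.31%/12 = 0.0044250; payment = 24,000 × 0.0044250 / (1 − (1+0.0044250)^−144) = $225.72.
Over 120 months: Option A costs 120 × $160.11 = $19,213.20; Option B costs 120 × $225.72 = $27,086.40.
Option A is cheaper by $27,086.40 − $19,213.20 = $7,873.20.

Option A by $7,870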